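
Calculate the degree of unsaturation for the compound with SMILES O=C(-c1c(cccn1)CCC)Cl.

5

Molecular formula from the SMILES: C9H10ClNO.
DoU = (2C + 2 + N − H − X)/2 = (2·9 + 2 + 1 − 10 − 1)/2 = 10/2 = 5.
(Structurally: 1 ring(s) + 4 π bond(s) = 5.)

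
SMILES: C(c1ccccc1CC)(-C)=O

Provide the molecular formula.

Heavy atoms from the SMILES: 10 C, 1 O.
Implicit hydrogens by atom environment:
  4 × C (aromatic): 1 H each → 4
  2 × C: 3 H each → 6
  2 × C (aromatic): no H
  1 × C: 2 H
  1 × C: no H
  1 × O: no H
  Total hydrogens = 12.
Molecular formula: C10H12O

C10H12O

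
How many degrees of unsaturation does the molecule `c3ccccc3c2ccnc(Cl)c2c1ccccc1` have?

Molecular formula from the SMILES: C17H12ClN.
DoU = (2C + 2 + N − H − X)/2 = (2·17 + 2 + 1 − 12 − 1)/2 = 24/2 = 12.
(Structurally: 3 ring(s) + 9 π bond(s) = 12.)

12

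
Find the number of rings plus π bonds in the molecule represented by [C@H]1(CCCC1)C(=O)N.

2

Molecular formula from the SMILES: C6H11NO.
DoU = (2C + 2 + N − H − X)/2 = (2·6 + 2 + 1 − 11 − 0)/2 = 4/2 = 2.
(Structurally: 1 ring(s) + 1 π bond(s) = 2.)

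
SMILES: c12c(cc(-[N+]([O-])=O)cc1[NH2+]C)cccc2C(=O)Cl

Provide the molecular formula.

C12H10ClN2O3+

Heavy atoms from the SMILES: 12 C, 1 Cl, 2 N, 3 O.
Implicit hydrogens by atom environment:
  5 × C (aromatic): 1 H each → 5
  5 × C (aromatic): no H
  2 × O: no H
  1 × C: 3 H
  1 × C: no H
  1 × Cl: no H
  1 × N (charge +1): 2 H
  1 × N (charge +1): no H
  1 × O (charge -1): no H
  Total hydrogens = 10.
Net charge +1.
Molecular formula: C12H10ClN2O3+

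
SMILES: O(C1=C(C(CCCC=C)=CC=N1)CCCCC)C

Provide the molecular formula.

C16H25NO

Heavy atoms from the SMILES: 16 C, 1 N, 1 O.
Implicit hydrogens by atom environment:
  8 × C: 2 H each → 16
  3 × C (aromatic): no H
  2 × C: 3 H each → 6
  2 × C (aromatic): 1 H each → 2
  1 × C: 1 H
  1 × N (aromatic): no H
  1 × O: no H
  Total hydrogens = 25.
Molecular formula: C16H25NO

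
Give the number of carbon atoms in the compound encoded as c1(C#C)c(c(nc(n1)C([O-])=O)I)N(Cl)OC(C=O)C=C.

The symbol for carbon appears 11 times in the SMILES. Lowercase c denotes aromatic carbon and counts toward C.

11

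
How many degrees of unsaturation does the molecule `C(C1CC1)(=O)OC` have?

Molecular formula from the SMILES: C5H8O2.
DoU = (2C + 2 + N − H − X)/2 = (2·5 + 2 + 0 − 8 − 0)/2 = 4/2 = 2.
(Structurally: 1 ring(s) + 1 π bond(s) = 2.)

2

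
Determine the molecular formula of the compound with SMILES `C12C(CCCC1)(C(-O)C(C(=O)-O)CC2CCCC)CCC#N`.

C18H29NO3

Heavy atoms from the SMILES: 18 C, 1 N, 3 O.
Implicit hydrogens by atom environment:
  10 × C: 2 H each → 20
  4 × C: 1 H each → 4
  3 × C: no H
  2 × O: 1 H each → 2
  1 × C: 3 H
  1 × N: no H
  1 × O: no H
  Total hydrogens = 29.
Molecular formula: C18H29NO3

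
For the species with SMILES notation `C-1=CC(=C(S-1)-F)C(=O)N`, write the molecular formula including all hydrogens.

Heavy atoms from the SMILES: 5 C, 1 F, 1 N, 1 O, 1 S.
Implicit hydrogens by atom environment:
  2 × C (aromatic): 1 H each → 2
  2 × C (aromatic): no H
  1 × C: no H
  1 × F: no H
  1 × N: 2 H
  1 × O: no H
  1 × S (aromatic): no H
  Total hydrogens = 4.
Molecular formula: C5H4FNOS

C5H4FNOS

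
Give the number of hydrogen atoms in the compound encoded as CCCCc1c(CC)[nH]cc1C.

19

Hydrogens are implicit in SMILES; fill each atom to its normal valence:
  4 × C: 2 H each → 8
  3 × C: 3 H each → 9
  3 × C (aromatic): no H
  1 × C (aromatic): 1 H
  1 × N (aromatic): 1 H
  Total hydrogens = 19.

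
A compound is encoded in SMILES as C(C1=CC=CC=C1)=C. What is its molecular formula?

C8H8

Heavy atoms from the SMILES: 8 C.
Implicit hydrogens by atom environment:
  5 × C (aromatic): 1 H each → 5
  1 × C: 2 H
  1 × C: 1 H
  1 × C (aromatic): no H
  Total hydrogens = 8.
Molecular formula: C8H8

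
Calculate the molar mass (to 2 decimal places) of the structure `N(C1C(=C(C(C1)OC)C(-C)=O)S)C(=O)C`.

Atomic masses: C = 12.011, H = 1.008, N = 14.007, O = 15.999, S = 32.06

Molecular formula: C10H15NO3S.
M = 10×12.011 + 15×1.008 + 1×14.007 + 3×15.999 + 1×32.06 = 229.29 g/mol.

229.29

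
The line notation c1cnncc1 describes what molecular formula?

C4H4N2

Heavy atoms from the SMILES: 4 C, 2 N.
Implicit hydrogens by atom environment:
  4 × C (aromatic): 1 H each → 4
  2 × N (aromatic): no H
  Total hydrogens = 4.
Molecular formula: C4H4N2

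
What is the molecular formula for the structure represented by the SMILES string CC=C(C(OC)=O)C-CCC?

Heavy atoms from the SMILES: 9 C, 2 O.
Implicit hydrogens by atom environment:
  3 × C: 3 H each → 9
  3 × C: 2 H each → 6
  2 × C: no H
  2 × O: no H
  1 × C: 1 H
  Total hydrogens = 16.
Molecular formula: C9H16O2

C9H16O2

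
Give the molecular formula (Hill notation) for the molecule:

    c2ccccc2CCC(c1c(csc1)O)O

Heavy atoms from the SMILES: 13 C, 2 O, 1 S.
Implicit hydrogens by atom environment:
  7 × C (aromatic): 1 H each → 7
  3 × C (aromatic): no H
  2 × C: 2 H each → 4
  2 × O: 1 H each → 2
  1 × C: 1 H
  1 × S (aromatic): no H
  Total hydrogens = 14.
Molecular formula: C13H14O2S

C13H14O2S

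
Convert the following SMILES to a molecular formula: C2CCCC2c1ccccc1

C11H14

Heavy atoms from the SMILES: 11 C.
Implicit hydrogens by atom environment:
  5 × C (aromatic): 1 H each → 5
  4 × C: 2 H each → 8
  1 × C: 1 H
  1 × C (aromatic): no H
  Total hydrogens = 14.
Molecular formula: C11H14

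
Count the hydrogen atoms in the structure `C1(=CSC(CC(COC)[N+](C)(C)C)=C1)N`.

Hydrogens are implicit in SMILES; fill each atom to its normal valence:
  4 × C: 3 H each → 12
  2 × C: 2 H each → 4
  2 × C (aromatic): 1 H each → 2
  2 × C (aromatic): no H
  1 × C: 1 H
  1 × N: 2 H
  1 × N (charge +1): no H
  1 × O: no H
  1 × S (aromatic): no H
  Total hydrogens = 21.

21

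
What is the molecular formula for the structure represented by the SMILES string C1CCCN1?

Heavy atoms from the SMILES: 4 C, 1 N.
Implicit hydrogens by atom environment:
  4 × C: 2 H each → 8
  1 × N: 1 H
  Total hydrogens = 9.
Molecular formula: C4H9N

C4H9N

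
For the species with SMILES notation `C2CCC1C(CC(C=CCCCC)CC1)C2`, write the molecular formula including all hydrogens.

Heavy atoms from the SMILES: 16 C.
Implicit hydrogens by atom environment:
  10 × C: 2 H each → 20
  5 × C: 1 H each → 5
  1 × C: 3 H
  Total hydrogens = 28.
Molecular formula: C16H28

C16H28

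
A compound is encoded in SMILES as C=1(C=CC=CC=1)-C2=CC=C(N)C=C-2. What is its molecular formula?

C12H11N

Heavy atoms from the SMILES: 12 C, 1 N.
Implicit hydrogens by atom environment:
  9 × C (aromatic): 1 H each → 9
  3 × C (aromatic): no H
  1 × N: 2 H
  Total hydrogens = 11.
Molecular formula: C12H11N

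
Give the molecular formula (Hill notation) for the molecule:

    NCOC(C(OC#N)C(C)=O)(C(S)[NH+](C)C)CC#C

C12H20N3O3S+

Heavy atoms from the SMILES: 12 C, 3 N, 3 O, 1 S.
Implicit hydrogens by atom environment:
  4 × C: no H
  3 × C: 3 H each → 9
  3 × C: 1 H each → 3
  3 × O: no H
  2 × C: 2 H each → 4
  1 × N: 2 H
  1 × N (charge +1): 1 H
  1 × N: no H
  1 × S: 1 H
  Total hydrogens = 20.
Net charge +1.
Molecular formula: C12H20N3O3S+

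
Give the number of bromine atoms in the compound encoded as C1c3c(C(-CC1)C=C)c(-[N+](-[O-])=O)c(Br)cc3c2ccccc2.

1

The symbol for bromine appears 1 time in the SMILES.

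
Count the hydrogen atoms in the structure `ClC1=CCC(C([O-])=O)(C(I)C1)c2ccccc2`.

Hydrogens are implicit in SMILES; fill each atom to its normal valence:
  5 × C (aromatic): 1 H each → 5
  3 × C: no H
  2 × C: 2 H each → 4
  2 × C: 1 H each → 2
  1 × C (aromatic): no H
  1 × Cl: no H
  1 × I: no H
  1 × O: no H
  1 × O (charge -1): no H
  Total hydrogens = 11.

11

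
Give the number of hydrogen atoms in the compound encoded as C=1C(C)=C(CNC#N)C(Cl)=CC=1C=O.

Hydrogens are implicit in SMILES; fill each atom to its normal valence:
  4 × C (aromatic): no H
  2 × C (aromatic): 1 H each → 2
  1 × C: 3 H
  1 × C: 2 H
  1 × C: 1 H
  1 × C: no H
  1 × Cl: no H
  1 × N: 1 H
  1 × N: no H
  1 × O: no H
  Total hydrogens = 9.

9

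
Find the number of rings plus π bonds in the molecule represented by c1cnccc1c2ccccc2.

8

Molecular formula from the SMILES: C11H9N.
DoU = (2C + 2 + N − H − X)/2 = (2·11 + 2 + 1 − 9 − 0)/2 = 16/2 = 8.
(Structurally: 2 ring(s) + 6 π bond(s) = 8.)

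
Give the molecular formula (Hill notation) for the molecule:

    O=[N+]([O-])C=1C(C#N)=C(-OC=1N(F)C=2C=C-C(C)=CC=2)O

Heavy atoms from the SMILES: 12 C, 1 F, 3 N, 4 O.
Implicit hydrogens by atom environment:
  6 × C (aromatic): no H
  4 × C (aromatic): 1 H each → 4
  2 × N: no H
  1 × C: 3 H
  1 × C: no H
  1 × F: no H
  1 × N (charge +1): no H
  1 × O: 1 H
  1 × O (aromatic): no H
  1 × O: no H
  1 × O (charge -1): no H
  Total hydrogens = 8.
Molecular formula: C12H8FN3O4

C12H8FN3O4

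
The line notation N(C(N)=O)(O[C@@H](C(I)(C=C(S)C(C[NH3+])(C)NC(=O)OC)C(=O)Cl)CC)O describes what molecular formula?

C13H23ClIN4O6S+

Heavy atoms from the SMILES: 13 C, 1 Cl, 1 I, 4 N, 6 O, 1 S.
Implicit hydrogens by atom environment:
  6 × C: no H
  5 × O: no H
  3 × C: 3 H each → 9
  2 × C: 2 H each → 4
  2 × C: 1 H each → 2
  1 × Cl: no H
  1 × I: no H
  1 × N (charge +1): 3 H
  1 × N: 2 H
  1 × N: 1 H
  1 × N: no H
  1 × O: 1 H
  1 × S: 1 H
  Total hydrogens = 23.
Net charge +1.
Molecular formula: C13H23ClIN4O6S+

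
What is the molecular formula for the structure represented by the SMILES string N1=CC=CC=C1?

C5H5N

Heavy atoms from the SMILES: 5 C, 1 N.
Implicit hydrogens by atom environment:
  5 × C (aromatic): 1 H each → 5
  1 × N (aromatic): no H
  Total hydrogens = 5.
Molecular formula: C5H5N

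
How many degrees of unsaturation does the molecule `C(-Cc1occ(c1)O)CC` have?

Molecular formula from the SMILES: C8H12O2.
DoU = (2C + 2 + N − H − X)/2 = (2·8 + 2 + 0 − 12 − 0)/2 = 6/2 = 3.
(Structurally: 1 ring(s) + 2 π bond(s) = 3.)

3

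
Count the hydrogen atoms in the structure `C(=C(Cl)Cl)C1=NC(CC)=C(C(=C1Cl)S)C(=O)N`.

9

Hydrogens are implicit in SMILES; fill each atom to its normal valence:
  5 × C (aromatic): no H
  3 × Cl: no H
  2 × C: no H
  1 × C: 3 H
  1 × C: 2 H
  1 × C: 1 H
  1 × N: 2 H
  1 × N (aromatic): no H
  1 × O: no H
  1 × S: 1 H
  Total hydrogens = 9.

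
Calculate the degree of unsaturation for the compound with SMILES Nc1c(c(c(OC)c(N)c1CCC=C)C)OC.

Molecular formula from the SMILES: C13H20N2O2.
DoU = (2C + 2 + N − H − X)/2 = (2·13 + 2 + 2 − 20 − 0)/2 = 10/2 = 5.
(Structurally: 1 ring(s) + 4 π bond(s) = 5.)

5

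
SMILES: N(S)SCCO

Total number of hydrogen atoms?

Hydrogens are implicit in SMILES; fill each atom to its normal valence:
  2 × C: 2 H each → 4
  1 × N: 1 H
  1 × O: 1 H
  1 × S: 1 H
  1 × S: no H
  Total hydrogens = 7.

7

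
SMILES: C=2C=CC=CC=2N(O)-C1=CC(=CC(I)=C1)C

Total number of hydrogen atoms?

12

Hydrogens are implicit in SMILES; fill each atom to its normal valence:
  8 × C (aromatic): 1 H each → 8
  4 × C (aromatic): no H
  1 × C: 3 H
  1 × I: no H
  1 × N: no H
  1 × O: 1 H
  Total hydrogens = 12.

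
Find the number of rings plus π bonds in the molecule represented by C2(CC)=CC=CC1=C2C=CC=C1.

7

Molecular formula from the SMILES: C12H12.
DoU = (2C + 2 + N − H − X)/2 = (2·12 + 2 + 0 − 12 − 0)/2 = 14/2 = 7.
(Structurally: 2 ring(s) + 5 π bond(s) = 7.)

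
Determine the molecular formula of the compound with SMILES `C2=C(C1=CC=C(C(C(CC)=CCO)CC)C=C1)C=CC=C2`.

C20H24O

Heavy atoms from the SMILES: 20 C, 1 O.
Implicit hydrogens by atom environment:
  9 × C (aromatic): 1 H each → 9
  3 × C: 2 H each → 6
  3 × C (aromatic): no H
  2 × C: 3 H each → 6
  2 × C: 1 H each → 2
  1 × C: no H
  1 × O: 1 H
  Total hydrogens = 24.
Molecular formula: C20H24O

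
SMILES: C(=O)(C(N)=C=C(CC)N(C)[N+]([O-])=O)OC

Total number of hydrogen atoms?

Hydrogens are implicit in SMILES; fill each atom to its normal valence:
  4 × C: no H
  3 × C: 3 H each → 9
  3 × O: no H
  1 × C: 2 H
  1 × N: 2 H
  1 × N: no H
  1 × N (charge +1): no H
  1 × O (charge -1): no H
  Total hydrogens = 13.

13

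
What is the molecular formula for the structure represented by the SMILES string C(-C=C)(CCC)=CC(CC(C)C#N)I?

C12H18IN

Heavy atoms from the SMILES: 12 C, 1 I, 1 N.
Implicit hydrogens by atom environment:
  4 × C: 2 H each → 8
  4 × C: 1 H each → 4
  2 × C: 3 H each → 6
  2 × C: no H
  1 × I: no H
  1 × N: no H
  Total hydrogens = 18.
Molecular formula: C12H18IN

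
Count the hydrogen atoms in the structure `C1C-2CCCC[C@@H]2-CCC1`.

18

Hydrogens are implicit in SMILES; fill each atom to its normal valence:
  8 × C: 2 H each → 16
  2 × C: 1 H each → 2
  Total hydrogens = 18.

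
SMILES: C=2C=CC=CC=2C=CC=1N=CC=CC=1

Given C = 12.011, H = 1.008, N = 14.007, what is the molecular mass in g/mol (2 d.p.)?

Molecular formula: C13H11N.
M = 13×12.011 + 11×1.008 + 1×14.007 = 181.24 g/mol.

181.24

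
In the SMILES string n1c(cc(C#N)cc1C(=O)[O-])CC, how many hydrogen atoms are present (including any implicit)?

7

Hydrogens are implicit in SMILES; fill each atom to its normal valence:
  3 × C (aromatic): no H
  2 × C (aromatic): 1 H each → 2
  2 × C: no H
  1 × C: 3 H
  1 × C: 2 H
  1 × N (aromatic): no H
  1 × N: no H
  1 × O: no H
  1 × O (charge -1): no H
  Total hydrogens = 7.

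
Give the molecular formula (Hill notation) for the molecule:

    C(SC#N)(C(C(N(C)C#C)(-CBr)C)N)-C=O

Heavy atoms from the SMILES: 1 Br, 10 C, 3 N, 1 O, 1 S.
Implicit hydrogens by atom environment:
  4 × C: 1 H each → 4
  3 × C: no H
  2 × C: 3 H each → 6
  2 × N: no H
  1 × Br: no H
  1 × C: 2 H
  1 × N: 2 H
  1 × O: no H
  1 × S: no H
  Total hydrogens = 14.
Molecular formula: C10H14BrN3OS

C10H14BrN3OS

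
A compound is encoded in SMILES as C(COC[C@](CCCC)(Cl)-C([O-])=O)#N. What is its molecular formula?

C9H13ClNO3-

Heavy atoms from the SMILES: 9 C, 1 Cl, 1 N, 3 O.
Implicit hydrogens by atom environment:
  5 × C: 2 H each → 10
  3 × C: no H
  2 × O: no H
  1 × C: 3 H
  1 × Cl: no H
  1 × N: no H
  1 × O (charge -1): no H
  Total hydrogens = 13.
Net charge -1.
Molecular formula: C9H13ClNO3-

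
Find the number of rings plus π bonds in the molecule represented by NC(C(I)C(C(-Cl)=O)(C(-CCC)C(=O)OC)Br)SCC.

Molecular formula from the SMILES: C12H20BrClINO3S.
DoU = (2C + 2 + N − H − X)/2 = (2·12 + 2 + 1 − 20 − 3)/2 = 4/2 = 2.
(Structurally: 0 ring(s) + 2 π bond(s) = 2.)

2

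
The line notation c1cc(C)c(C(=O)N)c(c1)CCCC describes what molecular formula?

C12H17NO

Heavy atoms from the SMILES: 12 C, 1 N, 1 O.
Implicit hydrogens by atom environment:
  3 × C: 2 H each → 6
  3 × C (aromatic): 1 H each → 3
  3 × C (aromatic): no H
  2 × C: 3 H each → 6
  1 × C: no H
  1 × N: 2 H
  1 × O: no H
  Total hydrogens = 17.
Molecular formula: C12H17NO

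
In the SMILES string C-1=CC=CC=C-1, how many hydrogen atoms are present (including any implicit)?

Hydrogens are implicit in SMILES; fill each atom to its normal valence:
  6 × C (aromatic): 1 H each → 6
  Total hydrogens = 6.

6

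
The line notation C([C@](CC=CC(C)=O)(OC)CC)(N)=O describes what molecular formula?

Heavy atoms from the SMILES: 10 C, 1 N, 3 O.
Implicit hydrogens by atom environment:
  3 × C: 3 H each → 9
  3 × C: no H
  3 × O: no H
  2 × C: 2 H each → 4
  2 × C: 1 H each → 2
  1 × N: 2 H
  Total hydrogens = 17.
Molecular formula: C10H17NO3

C10H17NO3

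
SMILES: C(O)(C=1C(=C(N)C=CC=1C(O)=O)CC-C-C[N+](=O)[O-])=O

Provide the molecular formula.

C12H14N2O6

Heavy atoms from the SMILES: 12 C, 2 N, 6 O.
Implicit hydrogens by atom environment:
  4 × C: 2 H each → 8
  4 × C (aromatic): no H
  3 × O: no H
  2 × C (aromatic): 1 H each → 2
  2 × C: no H
  2 × O: 1 H each → 2
  1 × N: 2 H
  1 × N (charge +1): no H
  1 × O (charge -1): no H
  Total hydrogens = 14.
Molecular formula: C12H14N2O6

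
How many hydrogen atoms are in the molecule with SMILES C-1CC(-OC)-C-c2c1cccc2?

Hydrogens are implicit in SMILES; fill each atom to its normal valence:
  4 × C (aromatic): 1 H each → 4
  3 × C: 2 H each → 6
  2 × C (aromatic): no H
  1 × C: 3 H
  1 × C: 1 H
  1 × O: no H
  Total hydrogens = 14.

14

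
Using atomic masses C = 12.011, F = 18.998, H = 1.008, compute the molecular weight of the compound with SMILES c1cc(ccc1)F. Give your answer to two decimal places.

Molecular formula: C6H5F.
M = 6×12.011 + 1×18.998 + 5×1.008 = 96.10 g/mol.

96.10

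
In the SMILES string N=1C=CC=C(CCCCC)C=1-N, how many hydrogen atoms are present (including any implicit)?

16

Hydrogens are implicit in SMILES; fill each atom to its normal valence:
  4 × C: 2 H each → 8
  3 × C (aromatic): 1 H each → 3
  2 × C (aromatic): no H
  1 × C: 3 H
  1 × N: 2 H
  1 × N (aromatic): no H
  Total hydrogens = 16.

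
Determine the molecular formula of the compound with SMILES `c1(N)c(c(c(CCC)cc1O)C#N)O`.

Heavy atoms from the SMILES: 10 C, 2 N, 2 O.
Implicit hydrogens by atom environment:
  5 × C (aromatic): no H
  2 × C: 2 H each → 4
  2 × O: 1 H each → 2
  1 × C: 3 H
  1 × C (aromatic): 1 H
  1 × C: no H
  1 × N: 2 H
  1 × N: no H
  Total hydrogens = 12.
Molecular formula: C10H12N2O2

C10H12N2O2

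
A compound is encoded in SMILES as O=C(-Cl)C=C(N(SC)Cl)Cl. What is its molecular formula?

C4H4Cl3NOS

Heavy atoms from the SMILES: 4 C, 3 Cl, 1 N, 1 O, 1 S.
Implicit hydrogens by atom environment:
  3 × Cl: no H
  2 × C: no H
  1 × C: 3 H
  1 × C: 1 H
  1 × N: no H
  1 × O: no H
  1 × S: no H
  Total hydrogens = 4.
Molecular formula: C4H4Cl3NOS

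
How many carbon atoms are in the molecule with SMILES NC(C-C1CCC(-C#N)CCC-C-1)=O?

The symbol for carbon appears 11 times in the SMILES.

11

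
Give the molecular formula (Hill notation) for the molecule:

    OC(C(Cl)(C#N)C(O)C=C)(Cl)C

Heavy atoms from the SMILES: 7 C, 2 Cl, 1 N, 2 O.
Implicit hydrogens by atom environment:
  3 × C: no H
  2 × C: 1 H each → 2
  2 × Cl: no H
  2 × O: 1 H each → 2
  1 × C: 3 H
  1 × C: 2 H
  1 × N: no H
  Total hydrogens = 9.
Molecular formula: C7H9Cl2NO2

C7H9Cl2NO2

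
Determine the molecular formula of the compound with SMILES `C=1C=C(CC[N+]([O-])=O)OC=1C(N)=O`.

C7H8N2O4

Heavy atoms from the SMILES: 7 C, 2 N, 4 O.
Implicit hydrogens by atom environment:
  2 × C: 2 H each → 4
  2 × C (aromatic): 1 H each → 2
  2 × C (aromatic): no H
  2 × O: no H
  1 × C: no H
  1 × N: 2 H
  1 × N (charge +1): no H
  1 × O (aromatic): no H
  1 × O (charge -1): no H
  Total hydrogens = 8.
Molecular formula: C7H8N2O4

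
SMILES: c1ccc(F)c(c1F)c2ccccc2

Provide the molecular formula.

Heavy atoms from the SMILES: 12 C, 2 F.
Implicit hydrogens by atom environment:
  8 × C (aromatic): 1 H each → 8
  4 × C (aromatic): no H
  2 × F: no H
  Total hydrogens = 8.
Molecular formula: C12H8F2

C12H8F2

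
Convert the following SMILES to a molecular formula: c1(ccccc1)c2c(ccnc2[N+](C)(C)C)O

Heavy atoms from the SMILES: 14 C, 2 N, 1 O.
Implicit hydrogens by atom environment:
  7 × C (aromatic): 1 H each → 7
  4 × C (aromatic): no H
  3 × C: 3 H each → 9
  1 × N (aromatic): no H
  1 × N (charge +1): no H
  1 × O: 1 H
  Total hydrogens = 17.
Net charge +1.
Molecular formula: C14H17N2O+

C14H17N2O+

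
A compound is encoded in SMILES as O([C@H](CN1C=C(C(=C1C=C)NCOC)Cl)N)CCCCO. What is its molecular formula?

C14H24ClN3O3

Heavy atoms from the SMILES: 14 C, 1 Cl, 3 N, 3 O.
Implicit hydrogens by atom environment:
  7 × C: 2 H each → 14
  3 × C (aromatic): no H
  2 × C: 1 H each → 2
  2 × O: no H
  1 × C: 3 H
  1 × C (aromatic): 1 H
  1 × Cl: no H
  1 × N: 2 H
  1 × N: 1 H
  1 × N (aromatic): no H
  1 × O: 1 H
  Total hydrogens = 24.
Molecular formula: C14H24ClN3O3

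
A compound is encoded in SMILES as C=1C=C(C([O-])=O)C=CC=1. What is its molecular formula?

Heavy atoms from the SMILES: 7 C, 2 O.
Implicit hydrogens by atom environment:
  5 × C (aromatic): 1 H each → 5
  1 × C (aromatic): no H
  1 × C: no H
  1 × O: no H
  1 × O (charge -1): no H
  Total hydrogens = 5.
Net charge -1.
Molecular formula: C7H5O2-

C7H5O2-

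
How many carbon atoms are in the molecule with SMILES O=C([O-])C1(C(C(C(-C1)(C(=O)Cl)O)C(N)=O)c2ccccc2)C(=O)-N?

15

The symbol for carbon appears 15 times in the SMILES. Lowercase c denotes aromatic carbon and counts toward C.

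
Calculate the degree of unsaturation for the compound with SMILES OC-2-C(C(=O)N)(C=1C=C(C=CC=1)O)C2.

Molecular formula from the SMILES: C10H11NO3.
DoU = (2C + 2 + N − H − X)/2 = (2·10 + 2 + 1 − 11 − 0)/2 = 12/2 = 6.
(Structurally: 2 ring(s) + 4 π bond(s) = 6.)

6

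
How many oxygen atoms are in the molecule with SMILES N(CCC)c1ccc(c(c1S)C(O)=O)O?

The symbol for oxygen appears 3 times in the SMILES.

3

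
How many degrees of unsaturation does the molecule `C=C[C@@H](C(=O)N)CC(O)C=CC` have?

3

Molecular formula from the SMILES: C9H15NO2.
DoU = (2C + 2 + N − H − X)/2 = (2·9 + 2 + 1 − 15 − 0)/2 = 6/2 = 3.
(Structurally: 0 ring(s) + 3 π bond(s) = 3.)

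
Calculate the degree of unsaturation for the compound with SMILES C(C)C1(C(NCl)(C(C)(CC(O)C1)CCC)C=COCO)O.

2

Molecular formula from the SMILES: C15H28ClNO4.
DoU = (2C + 2 + N − H − X)/2 = (2·15 + 2 + 1 − 28 − 1)/2 = 4/2 = 2.
(Structurally: 1 ring(s) + 1 π bond(s) = 2.)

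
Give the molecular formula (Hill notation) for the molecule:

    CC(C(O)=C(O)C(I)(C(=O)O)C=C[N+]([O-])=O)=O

C8H8INO7

Heavy atoms from the SMILES: 8 C, 1 I, 1 N, 7 O.
Implicit hydrogens by atom environment:
  5 × C: no H
  3 × O: 1 H each → 3
  3 × O: no H
  2 × C: 1 H each → 2
  1 × C: 3 H
  1 × I: no H
  1 × N (charge +1): no H
  1 × O (charge -1): no H
  Total hydrogens = 8.
Molecular formula: C8H8INO7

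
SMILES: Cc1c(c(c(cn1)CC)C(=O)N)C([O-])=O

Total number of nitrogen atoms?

The symbol for nitrogen appears 2 times in the SMILES.

2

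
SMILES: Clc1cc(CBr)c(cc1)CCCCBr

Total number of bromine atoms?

The symbol for bromine appears 2 times in the SMILES.

2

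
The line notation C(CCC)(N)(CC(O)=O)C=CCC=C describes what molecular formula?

Heavy atoms from the SMILES: 11 C, 1 N, 2 O.
Implicit hydrogens by atom environment:
  5 × C: 2 H each → 10
  3 × C: 1 H each → 3
  2 × C: no H
  1 × C: 3 H
  1 × N: 2 H
  1 × O: 1 H
  1 × O: no H
  Total hydrogens = 19.
Molecular formula: C11H19NO2

C11H19NO2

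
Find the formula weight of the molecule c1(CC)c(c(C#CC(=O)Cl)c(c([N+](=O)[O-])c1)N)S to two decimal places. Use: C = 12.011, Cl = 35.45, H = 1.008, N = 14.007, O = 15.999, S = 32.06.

284.71

Molecular formula: C11H9ClN2O3S.
M = 11×12.011 + 1×35.45 + 9×1.008 + 2×14.007 + 3×15.999 + 1×32.06 = 284.71 g/mol.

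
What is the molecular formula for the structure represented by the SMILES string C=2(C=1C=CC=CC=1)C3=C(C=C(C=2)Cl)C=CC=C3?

C16H11Cl

Heavy atoms from the SMILES: 16 C, 1 Cl.
Implicit hydrogens by atom environment:
  11 × C (aromatic): 1 H each → 11
  5 × C (aromatic): no H
  1 × Cl: no H
  Total hydrogens = 11.
Molecular formula: C16H11Cl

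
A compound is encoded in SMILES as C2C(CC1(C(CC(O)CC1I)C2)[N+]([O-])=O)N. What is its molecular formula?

Heavy atoms from the SMILES: 10 C, 1 I, 2 N, 3 O.
Implicit hydrogens by atom environment:
  5 × C: 2 H each → 10
  4 × C: 1 H each → 4
  1 × C: no H
  1 × I: no H
  1 × N: 2 H
  1 × N (charge +1): no H
  1 × O: 1 H
  1 × O: no H
  1 × O (charge -1): no H
  Total hydrogens = 17.
Molecular formula: C10H17IN2O3

C10H17IN2O3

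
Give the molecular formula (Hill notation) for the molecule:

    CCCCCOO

C5H12O2

Heavy atoms from the SMILES: 5 C, 2 O.
Implicit hydrogens by atom environment:
  4 × C: 2 H each → 8
  1 × C: 3 H
  1 × O: 1 H
  1 × O: no H
  Total hydrogens = 12.
Molecular formula: C5H12O2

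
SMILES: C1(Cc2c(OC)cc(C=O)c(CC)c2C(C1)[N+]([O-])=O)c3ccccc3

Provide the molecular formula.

C20H21NO4

Heavy atoms from the SMILES: 20 C, 1 N, 4 O.
Implicit hydrogens by atom environment:
  6 × C (aromatic): 1 H each → 6
  6 × C (aromatic): no H
  3 × C: 2 H each → 6
  3 × C: 1 H each → 3
  3 × O: no H
  2 × C: 3 H each → 6
  1 × N (charge +1): no H
  1 × O (charge -1): no H
  Total hydrogens = 21.
Molecular formula: C20H21NO4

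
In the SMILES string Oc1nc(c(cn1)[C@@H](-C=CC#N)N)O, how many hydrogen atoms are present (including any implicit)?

Hydrogens are implicit in SMILES; fill each atom to its normal valence:
  3 × C: 1 H each → 3
  3 × C (aromatic): no H
  2 × N (aromatic): no H
  2 × O: 1 H each → 2
  1 × C (aromatic): 1 H
  1 × C: no H
  1 × N: 2 H
  1 × N: no H
  Total hydrogens = 8.

8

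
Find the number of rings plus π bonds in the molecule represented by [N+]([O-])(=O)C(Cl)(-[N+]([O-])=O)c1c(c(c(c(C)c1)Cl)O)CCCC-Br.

6

Molecular formula from the SMILES: C12H13BrCl2N2O5.
DoU = (2C + 2 + N − H − X)/2 = (2·12 + 2 + 2 − 13 − 3)/2 = 12/2 = 6.
(Structurally: 1 ring(s) + 5 π bond(s) = 6.)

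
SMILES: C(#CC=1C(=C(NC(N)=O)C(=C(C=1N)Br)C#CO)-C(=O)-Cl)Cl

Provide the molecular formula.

Heavy atoms from the SMILES: 1 Br, 12 C, 2 Cl, 3 N, 3 O.
Implicit hydrogens by atom environment:
  6 × C (aromatic): no H
  6 × C: no H
  2 × Cl: no H
  2 × N: 2 H each → 4
  2 × O: no H
  1 × Br: no H
  1 × N: 1 H
  1 × O: 1 H
  Total hydrogens = 6.
Molecular formula: C12H6BrCl2N3O3

C12H6BrCl2N3O3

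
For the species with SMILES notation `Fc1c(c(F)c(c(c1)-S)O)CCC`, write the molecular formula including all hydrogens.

Heavy atoms from the SMILES: 9 C, 2 F, 1 O, 1 S.
Implicit hydrogens by atom environment:
  5 × C (aromatic): no H
  2 × C: 2 H each → 4
  2 × F: no H
  1 × C: 3 H
  1 × C (aromatic): 1 H
  1 × O: 1 H
  1 × S: 1 H
  Total hydrogens = 10.
Molecular formula: C9H10F2OS

C9H10F2OS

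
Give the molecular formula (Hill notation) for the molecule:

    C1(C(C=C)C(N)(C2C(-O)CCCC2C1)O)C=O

C13H21NO3

Heavy atoms from the SMILES: 13 C, 1 N, 3 O.
Implicit hydrogens by atom environment:
  7 × C: 1 H each → 7
  5 × C: 2 H each → 10
  2 × O: 1 H each → 2
  1 × C: no H
  1 × N: 2 H
  1 × O: no H
  Total hydrogens = 21.
Molecular formula: C13H21NO3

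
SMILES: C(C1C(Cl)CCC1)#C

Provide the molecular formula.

Heavy atoms from the SMILES: 7 C, 1 Cl.
Implicit hydrogens by atom environment:
  3 × C: 2 H each → 6
  3 × C: 1 H each → 3
  1 × C: no H
  1 × Cl: no H
  Total hydrogens = 9.
Molecular formula: C7H9Cl

C7H9Cl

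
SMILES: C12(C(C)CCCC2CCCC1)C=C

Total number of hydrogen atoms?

22

Hydrogens are implicit in SMILES; fill each atom to its normal valence:
  8 × C: 2 H each → 16
  3 × C: 1 H each → 3
  1 × C: 3 H
  1 × C: no H
  Total hydrogens = 22.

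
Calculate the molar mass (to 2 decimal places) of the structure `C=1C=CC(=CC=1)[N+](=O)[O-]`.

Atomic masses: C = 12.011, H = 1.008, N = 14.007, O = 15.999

Molecular formula: C6H5NO2.
M = 6×12.011 + 5×1.008 + 1×14.007 + 2×15.999 = 123.11 g/mol.

123.11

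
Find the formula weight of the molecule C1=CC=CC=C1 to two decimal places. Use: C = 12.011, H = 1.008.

78.11

Molecular formula: C6H6.
M = 6×12.011 + 6×1.008 = 78.11 g/mol.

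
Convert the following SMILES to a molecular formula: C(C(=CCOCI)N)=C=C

Heavy atoms from the SMILES: 7 C, 1 I, 1 N, 1 O.
Implicit hydrogens by atom environment:
  3 × C: 2 H each → 6
  2 × C: 1 H each → 2
  2 × C: no H
  1 × I: no H
  1 × N: 2 H
  1 × O: no H
  Total hydrogens = 10.
Molecular formula: C7H10INO

C7H10INO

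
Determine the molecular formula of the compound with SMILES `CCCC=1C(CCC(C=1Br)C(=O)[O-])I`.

Heavy atoms from the SMILES: 1 Br, 10 C, 1 I, 2 O.
Implicit hydrogens by atom environment:
  4 × C: 2 H each → 8
  3 × C: no H
  2 × C: 1 H each → 2
  1 × Br: no H
  1 × C: 3 H
  1 × I: no H
  1 × O: no H
  1 × O (charge -1): no H
  Total hydrogens = 13.
Net charge -1.
Molecular formula: C10H13BrIO2-

C10H13BrIO2-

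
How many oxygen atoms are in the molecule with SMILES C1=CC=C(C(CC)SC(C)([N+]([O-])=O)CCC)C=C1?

2

The symbol for oxygen appears 2 times in the SMILES.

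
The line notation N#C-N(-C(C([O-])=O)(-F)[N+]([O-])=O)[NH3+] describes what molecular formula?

C3H3FN4O4

Heavy atoms from the SMILES: 3 C, 1 F, 4 N, 4 O.
Implicit hydrogens by atom environment:
  3 × C: no H
  2 × N: no H
  2 × O: no H
  2 × O (charge -1): no H
  1 × F: no H
  1 × N (charge +1): 3 H
  1 × N (charge +1): no H
  Total hydrogens = 3.
Molecular formula: C3H3FN4O4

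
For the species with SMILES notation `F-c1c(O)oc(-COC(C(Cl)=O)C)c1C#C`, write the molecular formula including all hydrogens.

Heavy atoms from the SMILES: 10 C, 1 Cl, 1 F, 4 O.
Implicit hydrogens by atom environment:
  4 × C (aromatic): no H
  2 × C: 1 H each → 2
  2 × C: no H
  2 × O: no H
  1 × C: 3 H
  1 × C: 2 H
  1 × Cl: no H
  1 × F: no H
  1 × O: 1 H
  1 × O (aromatic): no H
  Total hydrogens = 8.
Molecular formula: C10H8ClFO4

C10H8ClFO4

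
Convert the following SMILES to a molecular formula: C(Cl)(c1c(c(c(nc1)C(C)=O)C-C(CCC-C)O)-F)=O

C14H17ClFNO3

Heavy atoms from the SMILES: 14 C, 1 Cl, 1 F, 1 N, 3 O.
Implicit hydrogens by atom environment:
  4 × C: 2 H each → 8
  4 × C (aromatic): no H
  2 × C: 3 H each → 6
  2 × C: no H
  2 × O: no H
  1 × C (aromatic): 1 H
  1 × C: 1 H
  1 × Cl: no H
  1 × F: no H
  1 × N (aromatic): no H
  1 × O: 1 H
  Total hydrogens = 17.
Molecular formula: C14H17ClFNO3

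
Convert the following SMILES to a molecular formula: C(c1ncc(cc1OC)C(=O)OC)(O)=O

Heavy atoms from the SMILES: 9 C, 1 N, 5 O.
Implicit hydrogens by atom environment:
  4 × O: no H
  3 × C (aromatic): no H
  2 × C: 3 H each → 6
  2 × C (aromatic): 1 H each → 2
  2 × C: no H
  1 × N (aromatic): no H
  1 × O: 1 H
  Total hydrogens = 9.
Molecular formula: C9H9NO5

C9H9NO5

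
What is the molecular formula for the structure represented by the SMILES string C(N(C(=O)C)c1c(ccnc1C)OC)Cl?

C10H13ClN2O2

Heavy atoms from the SMILES: 10 C, 1 Cl, 2 N, 2 O.
Implicit hydrogens by atom environment:
  3 × C: 3 H each → 9
  3 × C (aromatic): no H
  2 × C (aromatic): 1 H each → 2
  2 × O: no H
  1 × C: 2 H
  1 × C: no H
  1 × Cl: no H
  1 × N (aromatic): no H
  1 × N: no H
  Total hydrogens = 13.
Molecular formula: C10H13ClN2O2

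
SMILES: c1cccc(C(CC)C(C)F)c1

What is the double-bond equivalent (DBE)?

4

Molecular formula from the SMILES: C11H15F.
DoU = (2C + 2 + N − H − X)/2 = (2·11 + 2 + 0 − 15 − 1)/2 = 8/2 = 4.
(Structurally: 1 ring(s) + 3 π bond(s) = 4.)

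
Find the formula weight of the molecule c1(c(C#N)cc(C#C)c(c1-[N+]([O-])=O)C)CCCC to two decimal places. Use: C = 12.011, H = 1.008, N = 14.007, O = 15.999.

Molecular formula: C14H14N2O2.
M = 14×12.011 + 14×1.008 + 2×14.007 + 2×15.999 = 242.28 g/mol.

242.28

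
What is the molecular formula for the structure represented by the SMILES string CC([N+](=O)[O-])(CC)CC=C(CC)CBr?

C10H18BrNO2

Heavy atoms from the SMILES: 1 Br, 10 C, 1 N, 2 O.
Implicit hydrogens by atom environment:
  4 × C: 2 H each → 8
  3 × C: 3 H each → 9
  2 × C: no H
  1 × Br: no H
  1 × C: 1 H
  1 × N (charge +1): no H
  1 × O: no H
  1 × O (charge -1): no H
  Total hydrogens = 18.
Molecular formula: C10H18BrNO2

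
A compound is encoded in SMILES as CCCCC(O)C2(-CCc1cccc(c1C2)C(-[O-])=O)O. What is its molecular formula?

C16H21O4-

Heavy atoms from the SMILES: 16 C, 4 O.
Implicit hydrogens by atom environment:
  6 × C: 2 H each → 12
  3 × C (aromatic): 1 H each → 3
  3 × C (aromatic): no H
  2 × C: no H
  2 × O: 1 H each → 2
  1 × C: 3 H
  1 × C: 1 H
  1 × O: no H
  1 × O (charge -1): no H
  Total hydrogens = 21.
Net charge -1.
Molecular formula: C16H21O4-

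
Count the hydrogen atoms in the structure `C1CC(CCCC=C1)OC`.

Hydrogens are implicit in SMILES; fill each atom to its normal valence:
  5 × C: 2 H each → 10
  3 × C: 1 H each → 3
  1 × C: 3 H
  1 × O: no H
  Total hydrogens = 16.

16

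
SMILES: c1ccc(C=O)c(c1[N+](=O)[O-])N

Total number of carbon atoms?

7

The symbol for carbon appears 7 times in the SMILES. Lowercase c denotes aromatic carbon and counts toward C.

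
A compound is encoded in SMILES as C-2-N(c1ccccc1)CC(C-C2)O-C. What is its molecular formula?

Heavy atoms from the SMILES: 12 C, 1 N, 1 O.
Implicit hydrogens by atom environment:
  5 × C (aromatic): 1 H each → 5
  4 × C: 2 H each → 8
  1 × C: 3 H
  1 × C: 1 H
  1 × C (aromatic): no H
  1 × N: no H
  1 × O: no H
  Total hydrogens = 17.
Molecular formula: C12H17NO

C12H17NO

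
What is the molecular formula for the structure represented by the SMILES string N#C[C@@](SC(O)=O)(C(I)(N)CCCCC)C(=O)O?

Heavy atoms from the SMILES: 10 C, 1 I, 2 N, 4 O, 1 S.
Implicit hydrogens by atom environment:
  5 × C: no H
  4 × C: 2 H each → 8
  2 × O: 1 H each → 2
  2 × O: no H
  1 × C: 3 H
  1 × I: no H
  1 × N: 2 H
  1 × N: no H
  1 × S: no H
  Total hydrogens = 15.
Molecular formula: C10H15IN2O4S

C10H15IN2O4S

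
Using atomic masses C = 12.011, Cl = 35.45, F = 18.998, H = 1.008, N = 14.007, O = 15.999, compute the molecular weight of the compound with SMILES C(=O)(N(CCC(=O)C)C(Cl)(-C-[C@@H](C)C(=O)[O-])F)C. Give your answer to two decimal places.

280.70

Molecular formula: C11H16ClFNO4-.
M = 11×12.011 + 1×35.45 + 1×18.998 + 16×1.008 + 1×14.007 + 4×15.999 = 280.70 g/mol.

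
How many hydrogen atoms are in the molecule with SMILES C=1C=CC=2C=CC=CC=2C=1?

Hydrogens are implicit in SMILES; fill each atom to its normal valence:
  8 × C (aromatic): 1 H each → 8
  2 × C (aromatic): no H
  Total hydrogens = 8.

8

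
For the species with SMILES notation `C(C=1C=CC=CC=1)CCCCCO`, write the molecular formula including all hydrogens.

C12H18O

Heavy atoms from the SMILES: 12 C, 1 O.
Implicit hydrogens by atom environment:
  6 × C: 2 H each → 12
  5 × C (aromatic): 1 H each → 5
  1 × C (aromatic): no H
  1 × O: 1 H
  Total hydrogens = 18.
Molecular formula: C12H18O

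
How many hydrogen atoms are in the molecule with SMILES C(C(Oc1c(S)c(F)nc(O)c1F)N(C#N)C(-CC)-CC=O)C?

Hydrogens are implicit in SMILES; fill each atom to its normal valence:
  5 × C (aromatic): no H
  3 × C: 2 H each → 6
  3 × C: 1 H each → 3
  2 × C: 3 H each → 6
  2 × F: no H
  2 × N: no H
  2 × O: no H
  1 × C: no H
  1 × N (aromatic): no H
  1 × O: 1 H
  1 × S: 1 H
  Total hydrogens = 17.

17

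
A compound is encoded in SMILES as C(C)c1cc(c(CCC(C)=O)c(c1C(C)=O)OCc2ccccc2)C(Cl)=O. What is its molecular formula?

C22H23ClO4

Heavy atoms from the SMILES: 22 C, 1 Cl, 4 O.
Implicit hydrogens by atom environment:
  6 × C (aromatic): 1 H each → 6
  6 × C (aromatic): no H
  4 × C: 2 H each → 8
  4 × O: no H
  3 × C: 3 H each → 9
  3 × C: no H
  1 × Cl: no H
  Total hydrogens = 23.
Molecular formula: C22H23ClO4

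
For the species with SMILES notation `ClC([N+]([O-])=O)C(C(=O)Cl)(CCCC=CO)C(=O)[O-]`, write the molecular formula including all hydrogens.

C9H10Cl2NO6-

Heavy atoms from the SMILES: 9 C, 2 Cl, 1 N, 6 O.
Implicit hydrogens by atom environment:
  3 × C: 2 H each → 6
  3 × C: 1 H each → 3
  3 × C: no H
  3 × O: no H
  2 × Cl: no H
  2 × O (charge -1): no H
  1 × N (charge +1): no H
  1 × O: 1 H
  Total hydrogens = 10.
Net charge -1.
Molecular formula: C9H10Cl2NO6-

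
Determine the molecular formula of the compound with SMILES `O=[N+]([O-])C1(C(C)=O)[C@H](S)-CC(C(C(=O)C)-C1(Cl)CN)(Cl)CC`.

Heavy atoms from the SMILES: 13 C, 2 Cl, 2 N, 4 O, 1 S.
Implicit hydrogens by atom environment:
  5 × C: no H
  3 × C: 3 H each → 9
  3 × C: 2 H each → 6
  3 × O: no H
  2 × C: 1 H each → 2
  2 × Cl: no H
  1 × N: 2 H
  1 × N (charge +1): no H
  1 × O (charge -1): no H
  1 × S: 1 H
  Total hydrogens = 20.
Molecular formula: C13H20Cl2N2O4S

C13H20Cl2N2O4S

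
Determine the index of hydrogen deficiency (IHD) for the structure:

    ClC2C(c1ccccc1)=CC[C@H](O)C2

Molecular formula from the SMILES: C12H13ClO.
DoU = (2C + 2 + N − H − X)/2 = (2·12 + 2 + 0 − 13 − 1)/2 = 12/2 = 6.
(Structurally: 2 ring(s) + 4 π bond(s) = 6.)

6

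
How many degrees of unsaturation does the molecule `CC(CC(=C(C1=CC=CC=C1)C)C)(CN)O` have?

Molecular formula from the SMILES: C14H21NO.
DoU = (2C + 2 + N − H − X)/2 = (2·14 + 2 + 1 − 21 − 0)/2 = 10/2 = 5.
(Structurally: 1 ring(s) + 4 π bond(s) = 5.)

5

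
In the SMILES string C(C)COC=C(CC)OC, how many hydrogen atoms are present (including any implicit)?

16

Hydrogens are implicit in SMILES; fill each atom to its normal valence:
  3 × C: 3 H each → 9
  3 × C: 2 H each → 6
  2 × O: no H
  1 × C: 1 H
  1 × C: no H
  Total hydrogens = 16.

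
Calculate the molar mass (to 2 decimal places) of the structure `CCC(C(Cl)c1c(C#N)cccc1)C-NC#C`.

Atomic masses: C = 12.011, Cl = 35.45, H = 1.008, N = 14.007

Molecular formula: C14H15ClN2.
M = 14×12.011 + 1×35.45 + 15×1.008 + 2×14.007 = 246.74 g/mol.

246.74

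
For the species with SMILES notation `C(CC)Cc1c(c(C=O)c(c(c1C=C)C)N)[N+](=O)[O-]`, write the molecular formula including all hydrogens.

Heavy atoms from the SMILES: 14 C, 2 N, 3 O.
Implicit hydrogens by atom environment:
  6 × C (aromatic): no H
  4 × C: 2 H each → 8
  2 × C: 3 H each → 6
  2 × C: 1 H each → 2
  2 × O: no H
  1 × N: 2 H
  1 × N (charge +1): no H
  1 × O (charge -1): no H
  Total hydrogens = 18.
Molecular formula: C14H18N2O3

C14H18N2O3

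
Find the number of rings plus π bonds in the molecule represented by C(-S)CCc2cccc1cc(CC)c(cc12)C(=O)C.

8

Molecular formula from the SMILES: C17H20OS.
DoU = (2C + 2 + N − H − X)/2 = (2·17 + 2 + 0 − 20 − 0)/2 = 16/2 = 8.
(Structurally: 2 ring(s) + 6 π bond(s) = 8.)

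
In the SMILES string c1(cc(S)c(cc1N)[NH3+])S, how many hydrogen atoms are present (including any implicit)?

Hydrogens are implicit in SMILES; fill each atom to its normal valence:
  4 × C (aromatic): no H
  2 × C (aromatic): 1 H each → 2
  2 × S: 1 H each → 2
  1 × N (charge +1): 3 H
  1 × N: 2 H
  Total hydrogens = 9.

9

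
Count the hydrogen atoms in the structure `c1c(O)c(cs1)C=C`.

Hydrogens are implicit in SMILES; fill each atom to its normal valence:
  2 × C (aromatic): 1 H each → 2
  2 × C (aromatic): no H
  1 × C: 2 H
  1 × C: 1 H
  1 × O: 1 H
  1 × S (aromatic): no H
  Total hydrogens = 6.

6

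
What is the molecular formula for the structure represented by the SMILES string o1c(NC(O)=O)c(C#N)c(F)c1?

C6H3FN2O3

Heavy atoms from the SMILES: 6 C, 1 F, 2 N, 3 O.
Implicit hydrogens by atom environment:
  3 × C (aromatic): no H
  2 × C: no H
  1 × C (aromatic): 1 H
  1 × F: no H
  1 × N: 1 H
  1 × N: no H
  1 × O: 1 H
  1 × O (aromatic): no H
  1 × O: no H
  Total hydrogens = 3.
Molecular formula: C6H3FN2O3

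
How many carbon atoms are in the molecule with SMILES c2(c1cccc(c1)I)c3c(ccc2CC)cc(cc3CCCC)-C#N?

The symbol for carbon appears 23 times in the SMILES. Lowercase c denotes aromatic carbon and counts toward C.

23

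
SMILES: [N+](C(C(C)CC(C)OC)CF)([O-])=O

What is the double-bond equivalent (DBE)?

1

Molecular formula from the SMILES: C8H16FNO3.
DoU = (2C + 2 + N − H − X)/2 = (2·8 + 2 + 1 − 16 − 1)/2 = 2/2 = 1.
(Structurally: 0 ring(s) + 1 π bond(s) = 1.)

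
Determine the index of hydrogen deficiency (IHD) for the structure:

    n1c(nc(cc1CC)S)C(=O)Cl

5

Molecular formula from the SMILES: C7H7ClN2OS.
DoU = (2C + 2 + N − H − X)/2 = (2·7 + 2 + 2 − 7 − 1)/2 = 10/2 = 5.
(Structurally: 1 ring(s) + 4 π bond(s) = 5.)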